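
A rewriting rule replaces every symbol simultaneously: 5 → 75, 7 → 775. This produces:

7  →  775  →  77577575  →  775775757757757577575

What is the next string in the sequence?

7757757577577575775757757757577577575775757757757577575

Replace each of the 21 characters of 775775757757757577575 in place — 775 775 75 775 775 75 775 75 775 775 75 775 775 75 775 75 775 775 75 775 75 — and concatenate.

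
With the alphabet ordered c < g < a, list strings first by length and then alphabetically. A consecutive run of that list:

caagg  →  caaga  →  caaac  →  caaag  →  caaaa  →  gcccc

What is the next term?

Find the rightmost character of gcccc below a, bump it to the next letter, and reset everything to its right to c.

gcccg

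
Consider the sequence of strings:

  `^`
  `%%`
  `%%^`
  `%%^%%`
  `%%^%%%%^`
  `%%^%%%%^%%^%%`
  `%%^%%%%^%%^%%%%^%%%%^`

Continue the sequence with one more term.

%%^%%%%^%%^%%%%^%%%%^%%^%%%%^%%^%%

This is a Fibonacci-style word recurrence s(k) = s(k−1)·s(k−2): e.g. %%·^ = %%^.
Continuing: %%^%%%%^%%^%%%%^%%%%^ · %%^%%%%^%%^%% gives term 8.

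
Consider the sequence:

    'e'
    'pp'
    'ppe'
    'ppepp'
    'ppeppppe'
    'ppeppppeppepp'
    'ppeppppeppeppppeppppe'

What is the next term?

Each term (from the third on) is the previous term followed by the one before it: term 3 = pp·e = ppe.
So term 8 is ppeppppeppeppppeppppe·ppeppppeppepp.

ppeppppeppeppppeppppeppeppppeppepp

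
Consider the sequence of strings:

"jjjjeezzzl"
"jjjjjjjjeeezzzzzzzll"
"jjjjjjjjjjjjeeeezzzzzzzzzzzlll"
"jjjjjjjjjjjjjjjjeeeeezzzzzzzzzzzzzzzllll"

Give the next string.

jjjjjjjjjjjjjjjjjjjjeeeeeezzzzzzzzzzzzzzzzzzzlllll

The n-th term is 4n j's then n+1 e's then 4n-1 z's then n l's (n = 1, 2, …).
For the next term, n = 5, so the run lengths are 20, 6, 19, 5.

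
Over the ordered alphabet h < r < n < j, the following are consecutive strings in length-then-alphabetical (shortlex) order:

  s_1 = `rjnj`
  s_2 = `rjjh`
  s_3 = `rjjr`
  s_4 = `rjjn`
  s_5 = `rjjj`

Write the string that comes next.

nhhh

Find the rightmost character of rjjj below j, bump it to the next letter, and reset everything to its right to h.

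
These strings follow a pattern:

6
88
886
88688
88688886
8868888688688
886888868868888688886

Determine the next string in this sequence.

8868888688688886888868868888688688

This is a Fibonacci-style word recurrence s(k) = s(k−1)·s(k−2): e.g. 88·6 = 886.
So term 8 is 886888868868888688886·8868888688688.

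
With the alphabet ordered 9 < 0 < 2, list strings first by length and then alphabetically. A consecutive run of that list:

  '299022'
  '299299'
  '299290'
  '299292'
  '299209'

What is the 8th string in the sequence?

299229

Stepping forward 3 times from 299209: 299209 → 299200 → 299202, then the target.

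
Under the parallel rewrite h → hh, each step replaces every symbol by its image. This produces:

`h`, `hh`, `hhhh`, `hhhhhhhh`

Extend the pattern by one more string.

hhhhhhhhhhhhhhhh

Apply φ to hhhhhhhh symbol by symbol: h→hh, h→hh, h→hh, h→hh, h→hh, h→hh, h→hh, h→hh; joined: hh hh hh hh hh hh hh hh.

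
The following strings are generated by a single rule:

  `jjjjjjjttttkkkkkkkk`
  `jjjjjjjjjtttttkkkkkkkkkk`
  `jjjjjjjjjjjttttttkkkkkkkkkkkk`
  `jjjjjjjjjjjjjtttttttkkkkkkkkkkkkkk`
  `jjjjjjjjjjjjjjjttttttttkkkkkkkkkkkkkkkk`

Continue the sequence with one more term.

Term n consists of 2n+1 j's, followed by n+1 t's, followed by 2n+2 k's, where the shown terms are n = 3, 4, 5, 6, 7.
For the next term, n = 8, so the run lengths are 17, 9, 18.

jjjjjjjjjjjjjjjjjtttttttttkkkkkkkkkkkkkkkkkk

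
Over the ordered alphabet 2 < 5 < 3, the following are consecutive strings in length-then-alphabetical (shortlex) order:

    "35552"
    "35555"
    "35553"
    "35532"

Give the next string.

35535

Treat 35532 as a base-3 numeral over the given alphabet and add one, carrying through any trailing 3's.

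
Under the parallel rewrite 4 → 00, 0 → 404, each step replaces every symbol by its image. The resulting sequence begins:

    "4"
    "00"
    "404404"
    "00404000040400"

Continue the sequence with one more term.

Applying the rule to each of the 14 symbols of 00404000040400 gives the pieces 404 404 00 404 00 404 404 404 404 00 404 00 404 404, which concatenate to the answer.

40440400404004044044044040040400404404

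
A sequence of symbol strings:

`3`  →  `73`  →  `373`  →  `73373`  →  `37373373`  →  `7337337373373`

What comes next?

373733737337337373373

Each term (from the third on) is the two preceding terms concatenated in order: term 3 = 3·73 = 373.
The next term joins 37373373 and 7337337373373.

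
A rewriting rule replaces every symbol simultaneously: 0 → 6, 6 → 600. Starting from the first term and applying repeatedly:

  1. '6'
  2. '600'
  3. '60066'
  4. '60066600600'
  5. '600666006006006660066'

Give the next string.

Rewriting the 21 symbols of 600666006006006660066 one by one yields 600 6 6 600 600 600 6 6 600 6 6 600 6 6 600 600 600 6 6 600 600; concatenated:

6006660060060066600666006660060060066600600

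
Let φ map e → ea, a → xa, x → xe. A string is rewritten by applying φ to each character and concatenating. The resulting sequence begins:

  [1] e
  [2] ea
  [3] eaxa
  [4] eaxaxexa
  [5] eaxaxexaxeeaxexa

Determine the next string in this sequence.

φ(eaxaxexaxeeaxexa) expands symbol-by-symbol to ea xa xe xa xe ea xe xa xe ea ea xa xe ea xe xa; joining the 16 pieces gives the next term.

eaxaxexaxeeaxexaxeeaeaxaxeeaxexa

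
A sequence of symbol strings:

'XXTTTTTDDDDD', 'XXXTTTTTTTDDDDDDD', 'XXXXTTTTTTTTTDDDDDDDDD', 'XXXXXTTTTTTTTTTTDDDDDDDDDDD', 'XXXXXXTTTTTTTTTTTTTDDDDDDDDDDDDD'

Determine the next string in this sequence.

Each string has the form X^{n-1} T^{2n-1} D^{2n-1}, where the shown terms are n = 3, 4, 5, 6, 7.
For the next term, n = 8, so the run lengths are 7, 15, 15.

XXXXXXXTTTTTTTTTTTTTTTDDDDDDDDDDDDDDD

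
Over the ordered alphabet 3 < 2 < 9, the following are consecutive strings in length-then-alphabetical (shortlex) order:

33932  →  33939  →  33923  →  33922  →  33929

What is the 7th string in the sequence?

Advancing 2 positions from 33929 through 33929 → 33993 reaches term 7.

33992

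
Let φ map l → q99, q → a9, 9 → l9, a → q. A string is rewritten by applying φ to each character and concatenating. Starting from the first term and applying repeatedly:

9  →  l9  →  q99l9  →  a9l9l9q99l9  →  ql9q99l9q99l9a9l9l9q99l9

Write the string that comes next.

a9q99l9a9l9l9q99l9a9l9l9q99l9ql9q99l9q99l9a9l9l9q99l9

Replace each of the 24 characters of ql9q99l9q99l9a9l9l9q99l9 in place — a9 q99 l9 a9 l9 l9 q99 l9 a9 l9 l9 q99 l9 q l9 q99 l9 q99 l9 a9 l9 l9 q99 l9 — and concatenate.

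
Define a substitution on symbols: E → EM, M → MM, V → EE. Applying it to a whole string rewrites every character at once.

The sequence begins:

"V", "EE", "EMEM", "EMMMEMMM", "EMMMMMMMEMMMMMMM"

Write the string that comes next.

EMMMMMMMMMMMMMMMEMMMMMMMMMMMMMMM

Applying the rule to each of the 16 symbols of EMMMMMMMEMMMMMMM gives the pieces EM MM MM MM MM MM MM MM EM MM MM MM MM MM MM MM, which concatenate to the answer.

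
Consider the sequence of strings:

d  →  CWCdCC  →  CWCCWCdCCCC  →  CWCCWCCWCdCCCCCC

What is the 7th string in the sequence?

Each term wraps the previous one in CWC on the left and CC on the right.
From CWCCWCCWCdCCCCCC, 3 further steps: CWCCWCCWCdCCCCCC → CWCCWCCWCCWCdCCCCCCCC → CWCCWCCWCCWCCWCdCCCCCCCCCC → (answer).

CWCCWCCWCCWCCWCCWCdCCCCCCCCCCCC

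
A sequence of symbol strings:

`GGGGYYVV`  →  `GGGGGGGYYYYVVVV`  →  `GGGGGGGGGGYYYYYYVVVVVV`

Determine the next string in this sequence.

The n-th term is 3n+1 G's then 2n Y's then 2n V's (n = 1, 2, …).
Setting n = 4 gives 13, 8, 8 characters in each block.

GGGGGGGGGGGGGYYYYYYYYVVVVVVVV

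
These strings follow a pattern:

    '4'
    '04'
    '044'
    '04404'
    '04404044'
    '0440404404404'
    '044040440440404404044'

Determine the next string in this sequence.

From term 3 onward, concatenate the last term with the second-to-last: 04·4 = 044, 044·04 = 04404, …
So term 8 is 044040440440404404044·0440404404404.

0440404404404044040440440404404404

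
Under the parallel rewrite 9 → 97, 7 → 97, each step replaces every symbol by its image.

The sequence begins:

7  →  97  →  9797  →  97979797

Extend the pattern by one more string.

Apply φ to 97979797 symbol by symbol: 9→97, 7→97, 9→97, 7→97, 9→97, 7→97, 9→97, 7→97; joined: 97 97 97 97 97 97 97 97.

9797979797979797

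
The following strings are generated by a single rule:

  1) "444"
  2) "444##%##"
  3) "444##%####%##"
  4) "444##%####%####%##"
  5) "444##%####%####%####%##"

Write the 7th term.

444##%####%####%####%####%####%##

Each term is the previous one with ##%## appended.
From 444##%####%####%####%##, 2 further steps: 444##%####%####%####%## → 444##%####%####%####%####%## → (answer).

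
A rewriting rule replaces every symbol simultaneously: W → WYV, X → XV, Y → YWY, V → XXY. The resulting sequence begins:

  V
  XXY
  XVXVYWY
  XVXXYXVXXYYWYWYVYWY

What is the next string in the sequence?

XVXXYXVXVYWYXVXXYXVXVYWYYWYWYVYWYWYVYWYXXYYWYWYVYWY

Replace each of the 19 characters of XVXXYXVXXYYWYWYVYWY in place — XV XXY XV XV YWY XV XXY XV XV YWY YWY WYV YWY WYV YWY XXY YWY WYV YWY — and concatenate.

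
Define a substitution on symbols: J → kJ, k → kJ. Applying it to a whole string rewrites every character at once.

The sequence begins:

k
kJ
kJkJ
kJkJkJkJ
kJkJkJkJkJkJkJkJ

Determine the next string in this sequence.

kJkJkJkJkJkJkJkJkJkJkJkJkJkJkJkJ

φ(kJkJkJkJkJkJkJkJ) expands symbol-by-symbol to kJ kJ kJ kJ kJ kJ kJ kJ kJ kJ kJ kJ kJ kJ kJ kJ; joining the 16 pieces gives the next term.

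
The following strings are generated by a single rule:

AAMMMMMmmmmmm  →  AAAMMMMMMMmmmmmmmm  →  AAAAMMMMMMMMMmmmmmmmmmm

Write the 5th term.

Reading off run lengths: A runs 2, 3, 4; M runs 5, 7, 9; m runs 6, 8, 10 — each is linear in n, where the shown terms are n = 2, 3, 4.
Setting n = 6 gives 6, 13, 14 characters in each block.

AAAAAAMMMMMMMMMMMMMmmmmmmmmmmmmmm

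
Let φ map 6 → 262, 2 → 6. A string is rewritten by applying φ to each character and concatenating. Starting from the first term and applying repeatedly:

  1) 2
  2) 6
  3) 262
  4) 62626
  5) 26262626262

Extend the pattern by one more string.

Expanding 26262626262: 2→6, 6→262, 2→6, 6→262, 2→6, 6→262, 2→6, 6→262, 2→6, 6→262, 2→6. Concatenated: 6 262 6 262 6 262 6 262 6 262 6.

626262626262626262626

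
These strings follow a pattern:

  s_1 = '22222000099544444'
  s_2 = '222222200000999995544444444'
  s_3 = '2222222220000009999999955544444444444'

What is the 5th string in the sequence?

Each string has the form 2^{2n+3} 0^{n+3} 9^{3n-1} 5^{n} 4^{3n+2} (n = 1, 2, …).
Setting n = 5 gives 13, 8, 14, 5, 17 characters in each block.

222222222222200000000999999999999995555544444444444444444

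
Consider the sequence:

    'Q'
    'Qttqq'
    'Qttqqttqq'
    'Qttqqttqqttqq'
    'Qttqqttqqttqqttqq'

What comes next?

Each term is the previous one with ttqq appended.
Applying this once more to Qttqqttqqttqqttqq:

Qttqqttqqttqqttqqttqq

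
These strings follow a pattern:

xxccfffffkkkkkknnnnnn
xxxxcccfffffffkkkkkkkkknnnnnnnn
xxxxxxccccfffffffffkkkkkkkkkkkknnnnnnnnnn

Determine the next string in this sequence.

xxxxxxxxcccccfffffffffffkkkkkkkkkkkkkkknnnnnnnnnnnn

Each string has the form x^{2n-2} c^{n} f^{2n+1} k^{3n} n^{2n+2}, where the shown terms are n = 2, 3, 4.
At n = 5 the blocks have lengths 8, 5, 11, 15, 12.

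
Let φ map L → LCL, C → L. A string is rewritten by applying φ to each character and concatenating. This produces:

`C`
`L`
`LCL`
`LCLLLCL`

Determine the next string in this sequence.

LCLLLCLLCLLCLLLCL

Expanding LCLLLCL: L→LCL, C→L, L→LCL, L→LCL, L→LCL, C→L, L→LCL. Concatenated: LCL L LCL LCL LCL L LCL.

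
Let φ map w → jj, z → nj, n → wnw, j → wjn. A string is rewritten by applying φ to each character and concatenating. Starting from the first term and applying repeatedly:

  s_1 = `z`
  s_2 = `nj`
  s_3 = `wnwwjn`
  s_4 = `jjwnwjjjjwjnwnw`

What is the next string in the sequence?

Rewriting the 15 symbols of jjwnwjjjjwjnwnw one by one yields wjn wjn jj wnw jj wjn wjn wjn wjn jj wjn wnw jj wnw jj; concatenated:

wjnwjnjjwnwjjwjnwjnwjnwjnjjwjnwnwjjwnwjj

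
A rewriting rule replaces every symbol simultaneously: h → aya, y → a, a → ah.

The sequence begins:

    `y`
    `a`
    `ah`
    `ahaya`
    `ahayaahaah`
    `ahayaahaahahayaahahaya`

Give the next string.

ahayaahaahahayaahahayaahayaahaahahayaahayaahaah

Applying the rule to each of the 22 symbols of ahayaahaahahayaahahaya gives the pieces ah aya ah a ah ah aya ah ah aya ah aya ah a ah ah aya ah aya ah a ah, which concatenate to the answer.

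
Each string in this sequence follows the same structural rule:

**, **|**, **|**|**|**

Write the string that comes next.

Each string is two copies of the previous one joined by '|'.
Doubling **|**|**|** with '|' between the halves:

**|**|**|**|**|**|**|**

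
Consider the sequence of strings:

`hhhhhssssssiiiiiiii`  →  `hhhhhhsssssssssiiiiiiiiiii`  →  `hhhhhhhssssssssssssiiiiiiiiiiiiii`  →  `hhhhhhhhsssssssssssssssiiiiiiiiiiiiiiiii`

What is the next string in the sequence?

hhhhhhhhhssssssssssssssssssiiiiiiiiiiiiiiiiiiii

The n-th term is n+3 h's then 3n s's then 3n+2 i's, where the shown terms are n = 2, 3, 4, 5.
Setting n = 6 gives 9, 18, 20 characters in each block.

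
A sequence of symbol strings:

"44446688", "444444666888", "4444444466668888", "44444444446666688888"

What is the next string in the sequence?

444444444444666666888888

Each string has the form 4^{2n} 6^{n} 8^{n}, where the shown terms are n = 2, 3, 4, 5.
At n = 6 the blocks have lengths 12, 6, 6.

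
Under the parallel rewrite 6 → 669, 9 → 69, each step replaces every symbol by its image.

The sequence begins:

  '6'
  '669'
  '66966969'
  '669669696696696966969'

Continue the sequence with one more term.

φ(669669696696696966969) expands symbol-by-symbol to 669 669 69 669 669 69 669 69 669 669 69 669 669 69 669 69 669 669 69 669 69; joining the 21 pieces gives the next term.

6696696966966969669696696696966966969669696696696966969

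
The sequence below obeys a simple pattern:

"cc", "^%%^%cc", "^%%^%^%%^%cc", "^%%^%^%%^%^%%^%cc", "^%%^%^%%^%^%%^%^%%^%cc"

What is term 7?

The strings grow by a fixed prefix ^%%^% each time.
From ^%%^%^%%^%^%%^%^%%^%cc, 2 further steps: ^%%^%^%%^%^%%^%^%%^%cc → ^%%^%^%%^%^%%^%^%%^%^%%^%cc → (answer).

^%%^%^%%^%^%%^%^%%^%^%%^%^%%^%cc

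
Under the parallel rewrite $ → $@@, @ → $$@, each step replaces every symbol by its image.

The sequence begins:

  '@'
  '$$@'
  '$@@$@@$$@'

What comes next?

Rewriting each symbol of $@@$@@$$@: $→$@@, @→$$@, @→$$@, $→$@@, @→$$@, @→$$@, $→$@@, $→$@@, @→$$@, which concatenates to $@@ $$@ $$@ $@@ $$@ $$@ $@@ $@@ $$@.

$@@$$@$$@$@@$$@$$@$@@$@@$$@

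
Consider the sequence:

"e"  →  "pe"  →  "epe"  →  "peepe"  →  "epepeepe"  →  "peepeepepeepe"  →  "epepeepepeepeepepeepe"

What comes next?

peepeepepeepeepepeepepeepeepepeepe

From term 3 onward, concatenate the second-to-last term with the last: e·pe = epe, pe·epe = peepe, …
The next term joins peepeepepeepe and epepeepepeepeepepeepe.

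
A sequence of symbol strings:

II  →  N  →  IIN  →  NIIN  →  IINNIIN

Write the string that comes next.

Each term (from the third on) is the two preceding terms concatenated in order: term 3 = II·N = IIN.
The next term joins NIIN and IINNIIN.

NIINIINNIIN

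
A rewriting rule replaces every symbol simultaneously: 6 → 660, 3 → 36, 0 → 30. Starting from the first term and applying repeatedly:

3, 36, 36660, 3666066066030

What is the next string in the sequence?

Replace each of the 13 characters of 3666066066030 in place — 36 660 660 660 30 660 660 30 660 660 30 36 30 — and concatenate.

366606606603066066030660660303630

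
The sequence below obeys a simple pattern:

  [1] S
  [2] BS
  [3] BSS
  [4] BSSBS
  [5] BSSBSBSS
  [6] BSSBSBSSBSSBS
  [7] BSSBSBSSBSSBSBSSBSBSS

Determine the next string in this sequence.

From term 3 onward, concatenate the last term with the second-to-last: BS·S = BSS, BSS·BS = BSSBS, …
Continuing: BSSBSBSSBSSBSBSSBSBSS · BSSBSBSSBSSBS gives term 8.

BSSBSBSSBSSBSBSSBSBSSBSSBSBSSBSSBS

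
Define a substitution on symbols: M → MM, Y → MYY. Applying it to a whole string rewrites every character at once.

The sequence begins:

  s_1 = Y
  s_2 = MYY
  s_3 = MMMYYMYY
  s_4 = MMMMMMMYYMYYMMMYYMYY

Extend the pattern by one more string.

MMMMMMMMMMMMMMMYYMYYMMMYYMYYMMMMMMMYYMYYMMMYYMYY

Applying the rule to each of the 20 symbols of MMMMMMMYYMYYMMMYYMYY gives the pieces MM MM MM MM MM MM MM MYY MYY MM MYY MYY MM MM MM MYY MYY MM MYY MYY, which concatenate to the answer.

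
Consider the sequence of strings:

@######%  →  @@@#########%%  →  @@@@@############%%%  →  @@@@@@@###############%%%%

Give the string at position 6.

Each string has the form @^{2n-1} #^{3n+3} %^{n} (n = 1, 2, …).
For term 6, n = 6, so the run lengths are 11, 21, 6.

@@@@@@@@@@@#####################%%%%%%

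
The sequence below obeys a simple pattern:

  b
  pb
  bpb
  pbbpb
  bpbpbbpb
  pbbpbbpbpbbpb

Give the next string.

bpbpbbpbpbbpbbpbpbbpb

Each term (from the third on) is the two preceding terms concatenated in order: term 3 = b·pb = bpb.
The next term joins bpbpbbpb and pbbpbbpbpbbpb.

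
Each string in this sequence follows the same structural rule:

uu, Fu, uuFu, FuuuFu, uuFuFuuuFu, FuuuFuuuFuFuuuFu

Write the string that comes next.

uuFuFuuuFuFuuuFuuuFuFuuuFu

From term 3 onward, concatenate the second-to-last term with the last: uu·Fu = uuFu, Fu·uuFu = FuuuFu, …
The next term joins uuFuFuuuFu and FuuuFuuuFuFuuuFu.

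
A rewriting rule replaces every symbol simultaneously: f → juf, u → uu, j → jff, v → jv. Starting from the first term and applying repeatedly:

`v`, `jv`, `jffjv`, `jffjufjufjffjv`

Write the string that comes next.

jffjufjufjffuujufjffuujufjffjufjufjffjv

Applying the rule to each of the 14 symbols of jffjufjufjffjv gives the pieces jff juf juf jff uu juf jff uu juf jff juf juf jff jv, which concatenate to the answer.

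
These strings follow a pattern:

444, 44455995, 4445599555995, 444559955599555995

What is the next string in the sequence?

Every step adds 55995 to the end: s(k+1) = s(k)·55995.
So the next term is 444559955599555995·55995.

44455995559955599555995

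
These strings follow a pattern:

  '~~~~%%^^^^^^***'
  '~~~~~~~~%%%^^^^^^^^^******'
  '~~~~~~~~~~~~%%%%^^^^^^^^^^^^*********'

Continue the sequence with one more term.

~~~~~~~~~~~~~~~~%%%%%^^^^^^^^^^^^^^^************

Reading off run lengths: ~ runs 4, 8, 12; % runs 2, 3, 4; ^ runs 6, 9, 12; * runs 3, 6, 9 — each is linear in n (n = 1, 2, …).
Setting n = 4 gives 16, 5, 15, 12 characters in each block.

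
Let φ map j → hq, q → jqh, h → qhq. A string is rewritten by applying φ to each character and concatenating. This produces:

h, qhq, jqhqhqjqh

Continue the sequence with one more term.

hqjqhqhqjqhqhqjqhhqjqhqhq

Apply φ to jqhqhqjqh symbol by symbol: j→hq, q→jqh, h→qhq, q→jqh, h→qhq, q→jqh, j→hq, q→jqh, h→qhq; joined: hq jqh qhq jqh qhq jqh hq jqh qhq.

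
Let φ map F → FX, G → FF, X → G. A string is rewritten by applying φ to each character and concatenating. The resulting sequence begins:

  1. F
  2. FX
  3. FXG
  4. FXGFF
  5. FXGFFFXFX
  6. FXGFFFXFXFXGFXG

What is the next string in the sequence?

Applying the rule to each of the 15 symbols of FXGFFFXFXFXGFXG gives the pieces FX G FF FX FX FX G FX G FX G FF FX G FF, which concatenate to the answer.

FXGFFFXFXFXGFXGFXGFFFXGFF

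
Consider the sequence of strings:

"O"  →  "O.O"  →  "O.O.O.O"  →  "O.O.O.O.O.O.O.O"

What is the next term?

O.O.O.O.O.O.O.O.O.O.O.O.O.O.O.O

Every step duplicates the string with '.' between the halves.
One more doubling of O.O.O.O.O.O.O.O gives the answer.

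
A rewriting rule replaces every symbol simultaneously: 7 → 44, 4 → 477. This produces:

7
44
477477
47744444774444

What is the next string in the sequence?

47744444774774774774774444477477477477

Replace each of the 14 characters of 47744444774444 in place — 477 44 44 477 477 477 477 477 44 44 477 477 477 477 — and concatenate.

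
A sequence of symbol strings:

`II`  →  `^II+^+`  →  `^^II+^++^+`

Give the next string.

^^^II+^++^++^+

s(k+1) = ^·s(k)·+^+, so each term gains ^ as a prefix and +^+ as a suffix.
One more step from ^^II+^++^+ gives the answer.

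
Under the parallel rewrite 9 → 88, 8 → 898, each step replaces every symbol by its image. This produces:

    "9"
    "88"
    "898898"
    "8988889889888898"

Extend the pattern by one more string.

89888898898898898888988988889889889889888898

Replace each of the 16 characters of 8988889889888898 in place — 898 88 898 898 898 898 88 898 898 88 898 898 898 898 88 898 — and concatenate.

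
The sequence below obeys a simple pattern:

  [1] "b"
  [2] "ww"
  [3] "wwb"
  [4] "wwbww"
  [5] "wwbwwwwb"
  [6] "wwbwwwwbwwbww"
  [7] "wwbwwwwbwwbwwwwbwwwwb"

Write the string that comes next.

wwbwwwwbwwbwwwwbwwwwbwwbwwwwbwwbww

From term 3 onward, concatenate the last term with the second-to-last: ww·b = wwb, wwb·ww = wwbww, …
The next term joins wwbwwwwbwwbwwwwbwwwwb and wwbwwwwbwwbww.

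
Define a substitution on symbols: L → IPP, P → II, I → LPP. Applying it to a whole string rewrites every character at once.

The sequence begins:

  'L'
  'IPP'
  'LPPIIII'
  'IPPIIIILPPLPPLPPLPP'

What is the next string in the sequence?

Replace each of the 19 characters of IPPIIIILPPLPPLPPLPP in place — LPP II II LPP LPP LPP LPP IPP II II IPP II II IPP II II IPP II II — and concatenate.

LPPIIIILPPLPPLPPLPPIPPIIIIIPPIIIIIPPIIIIIPPIIII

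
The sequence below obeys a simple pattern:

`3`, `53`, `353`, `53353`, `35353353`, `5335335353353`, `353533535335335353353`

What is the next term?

This is a Fibonacci-style word recurrence s(k) = s(k−2)·s(k−1): e.g. 3·53 = 353.
Continuing: 5335335353353 · 353533535335335353353 gives term 8.

5335335353353353533535335335353353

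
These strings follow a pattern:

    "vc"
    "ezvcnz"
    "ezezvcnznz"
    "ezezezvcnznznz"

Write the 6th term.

ezezezezezvcnznznznznz

Each term wraps the previous one in ez on the left and nz on the right.
From ezezezvcnznznz, 2 further steps: ezezezvcnznznz → ezezezezvcnznznznz → (answer).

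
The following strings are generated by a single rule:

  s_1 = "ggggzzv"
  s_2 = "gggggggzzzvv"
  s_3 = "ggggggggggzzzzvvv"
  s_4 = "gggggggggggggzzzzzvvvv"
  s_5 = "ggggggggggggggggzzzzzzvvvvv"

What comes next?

gggggggggggggggggggzzzzzzzvvvvvv

The n-th term is 3n+1 g's then n+1 z's then n v's (n = 1, 2, …).
At n = 6 the blocks have lengths 19, 7, 6.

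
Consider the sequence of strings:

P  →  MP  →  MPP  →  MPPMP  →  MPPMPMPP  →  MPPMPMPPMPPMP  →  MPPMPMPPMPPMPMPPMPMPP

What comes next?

Each term (from the third on) is the previous term followed by the one before it: term 3 = MP·P = MPP.
Continuing: MPPMPMPPMPPMPMPPMPMPP · MPPMPMPPMPPMP gives term 8.

MPPMPMPPMPPMPMPPMPMPPMPPMPMPPMPPMP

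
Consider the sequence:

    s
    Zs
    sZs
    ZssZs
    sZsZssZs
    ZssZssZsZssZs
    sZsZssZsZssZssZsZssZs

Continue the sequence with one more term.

Each term (from the third on) is the two preceding terms concatenated in order: term 3 = s·Zs = sZs.
Continuing: ZssZssZsZssZs · sZsZssZsZssZssZsZssZs gives term 8.

ZssZssZsZssZssZsZssZsZssZssZsZssZs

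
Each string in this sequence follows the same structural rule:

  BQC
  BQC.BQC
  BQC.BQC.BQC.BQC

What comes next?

Every step duplicates the string with '.' between the halves.
Doubling BQC.BQC.BQC.BQC with '.' between the halves:

BQC.BQC.BQC.BQC.BQC.BQC.BQC.BQC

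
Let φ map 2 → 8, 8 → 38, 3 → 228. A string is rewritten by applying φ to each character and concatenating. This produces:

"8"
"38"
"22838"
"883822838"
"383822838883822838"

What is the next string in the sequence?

2283822838883822838383822838883822838

Replace each of the 18 characters of 383822838883822838 in place — 228 38 228 38 8 8 38 228 38 38 38 228 38 8 8 38 228 38 — and concatenate.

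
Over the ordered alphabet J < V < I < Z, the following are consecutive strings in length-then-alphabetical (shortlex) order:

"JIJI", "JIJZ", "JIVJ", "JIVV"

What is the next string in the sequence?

Treat JIVV as a base-4 numeral over the given alphabet and add one, carrying through any trailing Z's.

JIVI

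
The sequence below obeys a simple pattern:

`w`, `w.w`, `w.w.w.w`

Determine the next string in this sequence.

w.w.w.w.w.w.w.w

Every step duplicates the string with '.' between the halves.
One more doubling of w.w.w.w gives the answer.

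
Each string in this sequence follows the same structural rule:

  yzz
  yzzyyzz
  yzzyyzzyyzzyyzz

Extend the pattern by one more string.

Each string is two copies of the previous one joined by 'y'.
So the next term is two copies of yzzyyzzyyzzyyzz with 'y' between the halves.

yzzyyzzyyzzyyzzyyzzyyzzyyzzyyzz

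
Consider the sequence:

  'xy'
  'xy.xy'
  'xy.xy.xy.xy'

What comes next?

s(k+1) = s(k)·.·s(k) — each term doubles the last with '.' between the halves.
One more doubling of xy.xy.xy.xy gives the answer.

xy.xy.xy.xy.xy.xy.xy.xy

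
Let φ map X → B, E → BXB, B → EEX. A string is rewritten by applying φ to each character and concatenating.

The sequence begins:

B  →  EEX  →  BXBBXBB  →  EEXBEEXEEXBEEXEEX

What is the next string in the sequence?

BXBBXBBEEXBXBBXBBBXBBXBBEEXBXBBXBBBXBBXBB

φ(EEXBEEXEEXBEEXEEX) expands symbol-by-symbol to BXB BXB B EEX BXB BXB B BXB BXB B EEX BXB BXB B BXB BXB B; joining the 17 pieces gives the next term.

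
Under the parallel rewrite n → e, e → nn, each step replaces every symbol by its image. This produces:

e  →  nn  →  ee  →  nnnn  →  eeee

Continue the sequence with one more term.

Expanding eeee: e→nn, e→nn, e→nn, e→nn. Concatenated: nn nn nn nn.

nnnnnnnn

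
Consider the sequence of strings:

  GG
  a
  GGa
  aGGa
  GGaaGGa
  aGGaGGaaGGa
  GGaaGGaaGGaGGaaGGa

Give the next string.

aGGaGGaaGGaGGaaGGaaGGaGGaaGGa

This is a Fibonacci-style word recurrence s(k) = s(k−2)·s(k−1): e.g. GG·a = GGa.
So term 8 is aGGaGGaaGGa·GGaaGGaaGGaGGaaGGa.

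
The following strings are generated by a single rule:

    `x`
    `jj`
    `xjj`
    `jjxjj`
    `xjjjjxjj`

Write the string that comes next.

This is a Fibonacci-style word recurrence s(k) = s(k−2)·s(k−1): e.g. x·jj = xjj.
The next term joins jjxjj and xjjjjxjj.

jjxjjxjjjjxjj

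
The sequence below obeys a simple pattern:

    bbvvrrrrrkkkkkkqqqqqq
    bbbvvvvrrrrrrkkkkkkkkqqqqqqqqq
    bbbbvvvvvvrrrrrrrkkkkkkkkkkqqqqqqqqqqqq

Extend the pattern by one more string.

bbbbbvvvvvvvvrrrrrrrrkkkkkkkkkkkkqqqqqqqqqqqqqqq

Term n consists of n b's, followed by 2n-2 v's, followed by n+3 r's, followed by 2n+2 k's, followed by 3n q's, where the shown terms are n = 2, 3, 4.
For the next term, n = 5, so the run lengths are 5, 8, 8, 12, 15.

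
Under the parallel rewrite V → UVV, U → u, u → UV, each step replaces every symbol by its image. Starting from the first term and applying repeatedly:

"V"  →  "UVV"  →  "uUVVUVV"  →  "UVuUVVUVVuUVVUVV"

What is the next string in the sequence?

Replace each of the 16 characters of UVuUVVUVVuUVVUVV in place — u UVV UV u UVV UVV u UVV UVV UV u UVV UVV u UVV UVV — and concatenate.

uUVVUVuUVVUVVuUVVUVVUVuUVVUVVuUVVUVV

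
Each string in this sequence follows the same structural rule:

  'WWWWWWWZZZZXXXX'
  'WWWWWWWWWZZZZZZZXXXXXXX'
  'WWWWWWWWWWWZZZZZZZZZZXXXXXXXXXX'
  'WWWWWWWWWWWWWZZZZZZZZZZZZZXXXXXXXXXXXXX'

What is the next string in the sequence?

Term n consists of 2n+3 W's, followed by 3n-2 Z's, followed by 3n-2 X's, where the shown terms are n = 2, 3, 4, 5.
At n = 6 the blocks have lengths 15, 16, 16.

WWWWWWWWWWWWWWWZZZZZZZZZZZZZZZZXXXXXXXXXXXXXXXX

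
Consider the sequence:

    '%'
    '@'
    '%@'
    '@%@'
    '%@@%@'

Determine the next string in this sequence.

@%@%@@%@

From term 3 onward, concatenate the second-to-last term with the last: %·@ = %@, @·%@ = @%@, …
Continuing: @%@ · %@@%@ gives term 6.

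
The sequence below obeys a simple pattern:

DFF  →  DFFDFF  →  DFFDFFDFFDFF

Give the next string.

DFFDFFDFFDFFDFFDFFDFFDFF

Each string is two copies of the previous one concatenated.
So the next term is two copies of DFFDFFDFFDFF.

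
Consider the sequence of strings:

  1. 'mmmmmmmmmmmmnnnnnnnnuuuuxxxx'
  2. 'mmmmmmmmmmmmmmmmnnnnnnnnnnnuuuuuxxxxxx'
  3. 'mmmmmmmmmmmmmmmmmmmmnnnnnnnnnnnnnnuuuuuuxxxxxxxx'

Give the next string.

mmmmmmmmmmmmmmmmmmmmmmmmnnnnnnnnnnnnnnnnnuuuuuuuxxxxxxxxxx

Each string has the form m^{4n} n^{3n-1} u^{n+1} x^{2n-2}, where the shown terms are n = 3, 4, 5.
Setting n = 6 gives 24, 17, 7, 10 characters in each block.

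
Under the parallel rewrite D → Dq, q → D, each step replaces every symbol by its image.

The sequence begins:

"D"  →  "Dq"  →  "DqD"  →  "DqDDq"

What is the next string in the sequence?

Rewriting each symbol of DqDDq: D→Dq, q→D, D→Dq, D→Dq, q→D, which concatenates to Dq D Dq Dq D.

DqDDqDqD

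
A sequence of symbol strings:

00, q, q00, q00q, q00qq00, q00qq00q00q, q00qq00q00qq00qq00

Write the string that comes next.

Each term (from the third on) is the previous term followed by the one before it: term 3 = q·00 = q00.
Continuing: q00qq00q00qq00qq00 · q00qq00q00q gives term 8.

q00qq00q00qq00qq00q00qq00q00q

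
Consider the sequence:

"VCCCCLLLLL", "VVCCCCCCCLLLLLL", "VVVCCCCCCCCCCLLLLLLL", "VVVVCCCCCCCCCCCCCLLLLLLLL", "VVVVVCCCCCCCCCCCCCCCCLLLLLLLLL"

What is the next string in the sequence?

VVVVVVCCCCCCCCCCCCCCCCCCCLLLLLLLLLL

Each string has the form V^{n-1} C^{3n-2} L^{n+3}, where the shown terms are n = 2, 3, 4, 5, 6.
Setting n = 7 gives 6, 19, 10 characters in each block.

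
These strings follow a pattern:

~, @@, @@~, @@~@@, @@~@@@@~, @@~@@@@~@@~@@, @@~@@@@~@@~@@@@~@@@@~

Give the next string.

@@~@@@@~@@~@@@@~@@@@~@@~@@@@~@@~@@

From term 3 onward, concatenate the last term with the second-to-last: @@·~ = @@~, @@~·@@ = @@~@@, …
So term 8 is @@~@@@@~@@~@@@@~@@@@~·@@~@@@@~@@~@@.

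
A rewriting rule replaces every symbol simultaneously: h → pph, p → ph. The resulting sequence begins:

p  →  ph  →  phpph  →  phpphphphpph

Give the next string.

phpphphphpphphpphphpphphphpph

Expanding phpphphphpph: p→ph, h→pph, p→ph, p→ph, h→pph, p→ph, h→pph, p→ph, h→pph, p→ph, p→ph, h→pph. Concatenated: ph pph ph ph pph ph pph ph pph ph ph pph.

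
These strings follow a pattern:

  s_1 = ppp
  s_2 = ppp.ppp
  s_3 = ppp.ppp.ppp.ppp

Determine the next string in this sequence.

s(k+1) = s(k)·.·s(k) — each term doubles the last with '.' between the halves.
So the next term is two copies of ppp.ppp.ppp.ppp with '.' between the halves.

ppp.ppp.ppp.ppp.ppp.ppp.ppp.ppp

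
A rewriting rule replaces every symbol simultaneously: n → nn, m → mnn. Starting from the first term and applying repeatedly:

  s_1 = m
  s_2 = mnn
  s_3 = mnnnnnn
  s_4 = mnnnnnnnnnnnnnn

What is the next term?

Rewriting the 15 symbols of mnnnnnnnnnnnnnn one by one yields mnn nn nn nn nn nn nn nn nn nn nn nn nn nn nn; concatenated:

mnnnnnnnnnnnnnnnnnnnnnnnnnnnnnn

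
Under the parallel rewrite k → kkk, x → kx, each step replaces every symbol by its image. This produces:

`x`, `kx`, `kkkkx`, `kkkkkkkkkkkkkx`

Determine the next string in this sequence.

kkkkkkkkkkkkkkkkkkkkkkkkkkkkkkkkkkkkkkkkx

Applying the rule to each of the 14 symbols of kkkkkkkkkkkkkx gives the pieces kkk kkk kkk kkk kkk kkk kkk kkk kkk kkk kkk kkk kkk kx, which concatenate to the answer.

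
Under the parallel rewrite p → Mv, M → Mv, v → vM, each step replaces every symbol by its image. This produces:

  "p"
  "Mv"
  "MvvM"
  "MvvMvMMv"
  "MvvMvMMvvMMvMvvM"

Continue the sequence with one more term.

Rewriting the 16 symbols of MvvMvMMvvMMvMvvM one by one yields Mv vM vM Mv vM Mv Mv vM vM Mv Mv vM Mv vM vM Mv; concatenated:

MvvMvMMvvMMvMvvMvMMvMvvMMvvMvMMv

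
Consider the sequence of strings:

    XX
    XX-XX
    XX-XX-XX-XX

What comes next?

s(k+1) = s(k)·-·s(k) — each term doubles the last with '-' between the halves.
Doubling XX-XX-XX-XX with '-' between the halves:

XX-XX-XX-XX-XX-XX-XX-XX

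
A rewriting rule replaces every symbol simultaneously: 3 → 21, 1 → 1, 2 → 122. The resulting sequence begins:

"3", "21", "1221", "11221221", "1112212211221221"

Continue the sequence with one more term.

φ(1112212211221221) expands symbol-by-symbol to 1 1 1 122 122 1 122 122 1 1 122 122 1 122 122 1; joining the 16 pieces gives the next term.

11112212211221221112212211221221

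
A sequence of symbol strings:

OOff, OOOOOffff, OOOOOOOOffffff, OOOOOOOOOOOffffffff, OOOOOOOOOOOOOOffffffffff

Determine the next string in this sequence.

OOOOOOOOOOOOOOOOOffffffffffff

Term n consists of 3n-1 O's, followed by 2n f's (n = 1, 2, …).
For the next term, n = 6, so the run lengths are 17, 12.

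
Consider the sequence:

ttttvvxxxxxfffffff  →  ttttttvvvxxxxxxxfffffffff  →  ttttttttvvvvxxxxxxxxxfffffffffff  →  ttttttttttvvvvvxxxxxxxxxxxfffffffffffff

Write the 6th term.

Each string has the form t^{2n} v^{n} x^{2n+1} f^{2n+3}, where the shown terms are n = 2, 3, 4, 5.
At n = 7 the blocks have lengths 14, 7, 15, 17.

ttttttttttttttvvvvvvvxxxxxxxxxxxxxxxfffffffffffffffff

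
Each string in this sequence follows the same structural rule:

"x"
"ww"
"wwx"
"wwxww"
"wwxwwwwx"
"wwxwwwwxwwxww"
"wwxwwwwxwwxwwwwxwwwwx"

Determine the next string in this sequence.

wwxwwwwxwwxwwwwxwwwwxwwxwwwwxwwxww

Each term (from the third on) is the previous term followed by the one before it: term 3 = ww·x = wwx.
The next term joins wwxwwwwxwwxwwwwxwwwwx and wwxwwwwxwwxww.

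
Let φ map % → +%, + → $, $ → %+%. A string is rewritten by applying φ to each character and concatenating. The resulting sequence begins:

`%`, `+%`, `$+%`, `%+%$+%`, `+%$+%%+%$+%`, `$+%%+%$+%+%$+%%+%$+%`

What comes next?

%+%$+%+%$+%%+%$+%$+%%+%$+%+%$+%%+%$+%

Applying the rule to each of the 20 symbols of $+%%+%$+%+%$+%%+%$+% gives the pieces %+% $ +% +% $ +% %+% $ +% $ +% %+% $ +% +% $ +% %+% $ +%, which concatenate to the answer.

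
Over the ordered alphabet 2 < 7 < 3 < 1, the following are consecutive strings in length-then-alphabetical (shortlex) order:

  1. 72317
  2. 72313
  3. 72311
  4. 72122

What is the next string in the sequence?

Treat 72122 as a base-4 numeral over the given alphabet and add one, carrying through any trailing 1's.

72127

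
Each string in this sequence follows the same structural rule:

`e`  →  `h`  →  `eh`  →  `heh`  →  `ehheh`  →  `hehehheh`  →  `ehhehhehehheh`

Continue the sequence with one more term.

hehehhehehhehhehehheh

This is a Fibonacci-style word recurrence s(k) = s(k−2)·s(k−1): e.g. e·h = eh.
So term 8 is hehehheh·ehhehhehehheh.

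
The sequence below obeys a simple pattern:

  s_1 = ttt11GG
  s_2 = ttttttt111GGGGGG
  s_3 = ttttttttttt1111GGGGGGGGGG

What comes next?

ttttttttttttttt11111GGGGGGGGGGGGGG

The n-th term is 4n-1 t's then n+1 1's then 4n-2 G's (n = 1, 2, …).
Setting n = 4 gives 15, 5, 14 characters in each block.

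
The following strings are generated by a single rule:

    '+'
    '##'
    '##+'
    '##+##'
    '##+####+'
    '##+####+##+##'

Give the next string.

Each term (from the third on) is the previous term followed by the one before it: term 3 = ##·+ = ##+.
The next term joins ##+####+##+## and ##+####+.

##+####+##+####+####+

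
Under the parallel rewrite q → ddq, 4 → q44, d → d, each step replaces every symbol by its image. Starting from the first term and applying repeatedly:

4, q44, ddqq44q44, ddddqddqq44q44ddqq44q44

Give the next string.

φ(ddddqddqq44q44ddqq44q44) expands symbol-by-symbol to d d d d ddq d d ddq ddq q44 q44 ddq q44 q44 d d ddq ddq q44 q44 ddq q44 q44; joining the 23 pieces gives the next term.

ddddddqddddqddqq44q44ddqq44q44ddddqddqq44q44ddqq44q44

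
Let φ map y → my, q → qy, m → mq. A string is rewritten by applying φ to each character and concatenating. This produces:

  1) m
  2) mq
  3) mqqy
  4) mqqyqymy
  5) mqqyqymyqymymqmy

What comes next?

mqqyqymyqymymqmyqymymqmymqqymqmy

Replace each of the 16 characters of mqqyqymyqymymqmy in place — mq qy qy my qy my mq my qy my mq my mq qy mq my — and concatenate.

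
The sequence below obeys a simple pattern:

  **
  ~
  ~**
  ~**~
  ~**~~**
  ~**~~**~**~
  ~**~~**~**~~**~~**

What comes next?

Each term (from the third on) is the previous term followed by the one before it: term 3 = ~·** = ~**.
Continuing: ~**~~**~**~~**~~** · ~**~~**~**~ gives term 8.

~**~~**~**~~**~~**~**~~**~**~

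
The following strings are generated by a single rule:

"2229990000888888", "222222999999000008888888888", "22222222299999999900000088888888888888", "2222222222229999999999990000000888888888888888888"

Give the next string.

Reading off run lengths: 2 runs 3, 6, 9, 12; 9 runs 3, 6, 9, 12; 0 runs 4, 5, 6, 7; 8 runs 6, 10, 14, 18 — each is linear in n (n = 1, 2, …).
Setting n = 5 gives 15, 15, 8, 22 characters in each block.

222222222222222999999999999999000000008888888888888888888888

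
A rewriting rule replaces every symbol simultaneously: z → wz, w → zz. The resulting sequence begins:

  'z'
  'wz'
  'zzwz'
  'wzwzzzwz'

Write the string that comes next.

zzwzzzwzwzwzzzwz

Expanding wzwzzzwz: w→zz, z→wz, w→zz, z→wz, z→wz, z→wz, w→zz, z→wz. Concatenated: zz wz zz wz wz wz zz wz.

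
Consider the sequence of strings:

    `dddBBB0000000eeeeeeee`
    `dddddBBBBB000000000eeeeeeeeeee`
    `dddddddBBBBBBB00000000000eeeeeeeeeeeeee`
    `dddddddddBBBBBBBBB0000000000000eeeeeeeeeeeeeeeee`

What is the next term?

Reading off run lengths: d runs 3, 5, 7, 9; B runs 3, 5, 7, 9; 0 runs 7, 9, 11, 13; e runs 8, 11, 14, 17 — each is linear in n, where the shown terms are n = 2, 3, 4, 5.
For the next term, n = 6, so the run lengths are 11, 11, 15, 20.

dddddddddddBBBBBBBBBBB000000000000000eeeeeeeeeeeeeeeeeeee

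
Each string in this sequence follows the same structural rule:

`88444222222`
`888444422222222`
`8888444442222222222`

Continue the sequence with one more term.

88888444444222222222222

Each string has the form 8^{n-1} 4^{n} 2^{2n}, where the shown terms are n = 3, 4, 5.
For the next term, n = 6, so the run lengths are 5, 6, 12.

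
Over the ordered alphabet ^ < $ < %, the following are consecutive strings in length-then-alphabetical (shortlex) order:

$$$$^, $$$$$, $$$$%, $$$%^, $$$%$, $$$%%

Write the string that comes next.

Treat $$$%% as a base-3 numeral over the given alphabet and add one, carrying through any trailing %'s.

$$%^^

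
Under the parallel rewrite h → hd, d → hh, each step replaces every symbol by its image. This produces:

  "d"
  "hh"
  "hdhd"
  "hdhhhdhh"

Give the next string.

Apply φ to hdhhhdhh symbol by symbol: h→hd, d→hh, h→hd, h→hd, h→hd, d→hh, h→hd, h→hd; joined: hd hh hd hd hd hh hd hd.

hdhhhdhdhdhhhdhd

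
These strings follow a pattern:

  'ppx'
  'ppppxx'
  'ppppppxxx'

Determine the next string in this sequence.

ppppppppxxxx

Term n consists of 2n p's, followed by n x's (n = 1, 2, …).
At n = 4 the blocks have lengths 8, 4.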